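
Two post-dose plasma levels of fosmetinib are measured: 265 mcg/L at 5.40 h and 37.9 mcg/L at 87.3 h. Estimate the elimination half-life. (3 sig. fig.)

29.2 hours

k = ln(C₁/C₂) / (t₂ − t₁) = ln(265/37.9) / (87.3 − 5.40)
  = 1.945 / 81.90 = 0.02375 h⁻¹
t½ = ln 2 / k = ln 2 / 0.02375 ≈ 29.2 hours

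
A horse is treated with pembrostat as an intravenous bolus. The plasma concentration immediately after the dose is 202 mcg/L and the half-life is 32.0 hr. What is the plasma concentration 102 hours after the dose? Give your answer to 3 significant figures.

k = ln 2 / 32.0 = 0.02166 hr⁻¹
C(t) = C₀ e^(−kt) = 202 × e^(−0.02166 × 102) = 202 × e^(−2.209) = 202 × 0.1098 ≈ 22.2 mcg/L

22.2 mcg/L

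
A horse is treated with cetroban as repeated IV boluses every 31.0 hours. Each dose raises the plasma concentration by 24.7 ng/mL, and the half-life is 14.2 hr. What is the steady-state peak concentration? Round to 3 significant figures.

31.7 ng/mL

k = ln 2 / 14.2 = 0.04881 hr⁻¹
Fraction remaining after one interval: e^(−kτ) = e^(−0.04881 × 31.0) = 0.2202
R = 1 / (1 − 0.2202) = 1.282
Css,max = 24.7 × 1.282 ≈ 31.7 ng/mL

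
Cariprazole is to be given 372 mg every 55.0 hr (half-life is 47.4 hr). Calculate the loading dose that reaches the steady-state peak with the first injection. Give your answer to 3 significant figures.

673 mg

k = ln 2 / 47.4 = 0.01462 hr⁻¹
Accumulation ratio R = 1 / (1 − e^(−kτ)) = 1 / (1 − e^(−0.01462×55.0)) = 1 / (1 − 0.4474) = 1.810
Loading dose = maintenance dose × R = 372 × 1.810 ≈ 673 mg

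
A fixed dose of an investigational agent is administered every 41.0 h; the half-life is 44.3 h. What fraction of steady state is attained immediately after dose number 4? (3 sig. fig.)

0.923

k = ln 2 / 44.3 = 0.01565 h⁻¹
f_n = 1 − e^(−nkτ) = 1 − e^(−4 × 0.01565 × 41.0) = 1 − e^(−2.566) = 1 − 0.07684 ≈ 0.923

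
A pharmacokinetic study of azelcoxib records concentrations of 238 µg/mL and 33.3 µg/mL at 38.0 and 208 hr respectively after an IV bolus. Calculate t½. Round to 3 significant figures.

k = ln(C₁/C₂) / (t₂ − t₁) = ln(238/33.3) / (208 − 38.0)
  = 1.967 / 170.0 = 0.01157 hr⁻¹
t½ = ln 2 / k = ln 2 / 0.01157 ≈ 59.9 hours

59.9 hours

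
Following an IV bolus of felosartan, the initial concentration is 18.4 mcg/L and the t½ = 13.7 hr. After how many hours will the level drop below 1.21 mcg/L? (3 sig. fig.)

k = ln 2 / 13.7 = 0.05059 hr⁻¹
C(t) = C₀ e^(−kt)  ⇒  t = ln(C₀/C) / k
t = ln(18.4/1.21) / 0.05059 = 2.722 / 0.05059 ≈ 53.8 hours

53.8 hours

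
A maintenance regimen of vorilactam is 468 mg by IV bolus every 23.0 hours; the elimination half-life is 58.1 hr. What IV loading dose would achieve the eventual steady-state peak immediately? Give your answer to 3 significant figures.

1950 mg

k = ln 2 / 58.1 = 0.01193 hr⁻¹
Accumulation ratio R = 1 / (1 − e^(−kτ)) = 1 / (1 − e^(−0.01193×23.0)) = 1 / (1 − 0.7600) = 4.167
Loading dose = maintenance dose × R = 468 × 4.167 ≈ 1950 mg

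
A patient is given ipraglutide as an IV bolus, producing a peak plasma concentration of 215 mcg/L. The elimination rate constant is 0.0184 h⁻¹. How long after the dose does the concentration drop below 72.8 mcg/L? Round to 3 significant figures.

58.9 hours

C(t) = C₀ e^(−kt)  ⇒  t = ln(C₀/C) / k
t = ln(215/72.8) / 0.01840 = 1.083 / 0.01840 ≈ 58.9 hours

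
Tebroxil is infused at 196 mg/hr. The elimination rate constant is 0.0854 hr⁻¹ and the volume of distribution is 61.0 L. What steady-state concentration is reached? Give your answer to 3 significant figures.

CL = k · V = 0.0854 × 61.0 = 5.209 L/hr
Css = rate / CL = 196 / 5.209 ≈ 37.6 mg/L

37.6 mg/L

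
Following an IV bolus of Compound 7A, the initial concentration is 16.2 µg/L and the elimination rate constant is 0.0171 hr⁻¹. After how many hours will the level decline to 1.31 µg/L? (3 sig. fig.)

C(t) = C₀ e^(−kt)  ⇒  t = ln(C₀/C) / k
t = ln(16.2/1.31) / 0.01710 = 2.515 / 0.01710 ≈ 147 hours

147 hours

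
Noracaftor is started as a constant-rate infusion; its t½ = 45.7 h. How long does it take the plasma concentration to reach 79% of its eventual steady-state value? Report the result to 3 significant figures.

103 hours

k = ln 2 / 45.7 = 0.01517 h⁻¹
f = 1 − e^(−kt)  ⇒  t = −ln(1 − f) / k
t = −ln(1 − 0.79) / 0.01517 = 1.561 / 0.01517 ≈ 103 hours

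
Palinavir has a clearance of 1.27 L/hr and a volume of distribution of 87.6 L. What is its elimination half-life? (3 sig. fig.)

k = CL / V = 1.27 / 87.6 = 0.01450 hr⁻¹
t½ = ln 2 / k = ln 2 / 0.01450 ≈ 47.8 hours

47.8 hours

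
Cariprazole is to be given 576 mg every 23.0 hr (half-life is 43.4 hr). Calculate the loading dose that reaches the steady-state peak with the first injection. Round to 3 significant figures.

1870 mg

k = ln 2 / 43.4 = 0.01597 hr⁻¹
Accumulation ratio R = 1 / (1 − e^(−kτ)) = 1 / (1 − e^(−0.01597×23.0)) = 1 / (1 − 0.6926) = 3.253
Loading dose = maintenance dose × R = 576 × 3.253 ≈ 1870 mg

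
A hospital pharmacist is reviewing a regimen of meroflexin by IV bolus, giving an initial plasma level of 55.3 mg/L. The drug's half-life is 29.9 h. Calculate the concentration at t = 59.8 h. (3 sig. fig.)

13.8 mg/L

k = ln 2 / 29.9 = 0.02318 h⁻¹
C(t) = C₀ e^(−kt) = 55.3 × e^(−0.02318 × 59.8) = 55.3 × e^(−1.386) = 55.3 × 0.2500 ≈ 13.8 mg/L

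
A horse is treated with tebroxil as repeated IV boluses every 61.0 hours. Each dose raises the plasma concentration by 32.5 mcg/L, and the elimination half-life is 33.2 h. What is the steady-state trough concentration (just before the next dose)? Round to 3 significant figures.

12.6 mcg/L

k = ln 2 / 33.2 = 0.02088 h⁻¹
Fraction remaining after one interval: e^(−kτ) = e^(−0.02088 × 61.0) = 0.2798
R = 1 / (1 − 0.2798) = 1.389
Css,max = 32.5 × 1.389 = 45.13 mcg/L
Css,min = Css,max × e^(−kτ) = 45.13 × 0.2798 ≈ 12.6 mcg/L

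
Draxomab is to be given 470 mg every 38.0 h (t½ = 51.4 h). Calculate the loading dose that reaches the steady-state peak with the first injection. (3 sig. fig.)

k = ln 2 / 51.4 = 0.01349 h⁻¹
Accumulation ratio R = 1 / (1 − e^(−kτ)) = 1 / (1 − e^(−0.01349×38.0)) = 1 / (1 − 0.5990) = 2.494
Loading dose = maintenance dose × R = 470 × 2.494 ≈ 1170 mg

1170 mg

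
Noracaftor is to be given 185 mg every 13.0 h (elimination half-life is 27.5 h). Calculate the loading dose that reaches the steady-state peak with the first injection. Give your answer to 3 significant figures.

662 mg

k = ln 2 / 27.5 = 0.02521 h⁻¹
Accumulation ratio R = 1 / (1 − e^(−kτ)) = 1 / (1 − e^(−0.02521×13.0)) = 1 / (1 − 0.7206) = 3.579
Loading dose = maintenance dose × R = 185 × 3.579 ≈ 662 mg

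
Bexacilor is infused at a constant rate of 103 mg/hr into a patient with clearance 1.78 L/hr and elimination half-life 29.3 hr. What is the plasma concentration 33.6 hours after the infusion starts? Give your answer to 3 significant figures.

31.7 mg/L

Css = rate / CL = 103 / 1.78 = 57.87 mg/L
k = ln 2 / 29.3 = 0.02366 hr⁻¹
C(t) = Css (1 − e^(−kt)) = 57.87 × (1 − e^(−0.7949)) = 57.87 × 0.5484 ≈ 31.7 mg/L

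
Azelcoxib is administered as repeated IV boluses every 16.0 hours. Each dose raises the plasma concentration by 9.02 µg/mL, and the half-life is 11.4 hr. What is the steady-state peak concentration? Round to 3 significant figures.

k = ln 2 / 11.4 = 0.06080 hr⁻¹
Fraction remaining after one interval: e^(−kτ) = e^(−0.06080 × 16.0) = 0.3780
R = 1 / (1 − 0.3780) = 1.608
Css,max = 9.02 × 1.608 ≈ 14.5 µg/mL

14.5 µg/mL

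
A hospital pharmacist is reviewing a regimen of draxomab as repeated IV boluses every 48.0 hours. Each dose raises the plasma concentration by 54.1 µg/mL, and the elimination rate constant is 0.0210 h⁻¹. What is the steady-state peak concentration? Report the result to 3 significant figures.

Fraction remaining after one interval: e^(−kτ) = e^(−0.02100 × 48.0) = 0.3649
R = 1 / (1 − 0.3649) = 1.575
Css,max = 54.1 × 1.575 ≈ 85.2 µg/mL

85.2 µg/mL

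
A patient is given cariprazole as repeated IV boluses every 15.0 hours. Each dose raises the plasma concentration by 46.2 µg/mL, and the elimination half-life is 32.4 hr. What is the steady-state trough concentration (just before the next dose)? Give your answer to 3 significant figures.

122 µg/mL

k = ln 2 / 32.4 = 0.02139 hr⁻¹
Fraction remaining after one interval: e^(−kτ) = e^(−0.02139 × 15.0) = 0.7255
R = 1 / (1 − 0.7255) = 3.643
Css,max = 46.2 × 3.643 = 168.3 µg/mL
Css,min = Css,max × e^(−kτ) = 168.3 × 0.7255 ≈ 122 µg/mL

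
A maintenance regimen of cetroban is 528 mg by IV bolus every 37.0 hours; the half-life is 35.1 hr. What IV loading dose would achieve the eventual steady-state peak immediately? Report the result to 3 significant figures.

1020 mg

k = ln 2 / 35.1 = 0.01975 hr⁻¹
Accumulation ratio R = 1 / (1 − e^(−kτ)) = 1 / (1 − e^(−0.01975×37.0)) = 1 / (1 − 0.4816) = 1.929
Loading dose = maintenance dose × R = 528 × 1.929 ≈ 1020 mg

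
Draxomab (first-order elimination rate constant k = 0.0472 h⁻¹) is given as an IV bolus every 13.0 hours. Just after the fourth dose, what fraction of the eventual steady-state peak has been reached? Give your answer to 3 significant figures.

0.914

f_n = 1 − e^(−nkτ) = 1 − e^(−4 × 0.04720 × 13.0) = 1 − e^(−2.454) = 1 − 0.08591 ≈ 0.914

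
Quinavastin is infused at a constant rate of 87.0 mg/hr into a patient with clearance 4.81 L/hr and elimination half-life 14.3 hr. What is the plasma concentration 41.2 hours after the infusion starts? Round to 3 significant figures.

Css = rate / CL = 87.0 / 4.81 = 18.09 mg/L
k = ln 2 / 14.3 = 0.04847 hr⁻¹
C(t) = Css (1 − e^(−kt)) = 18.09 × (1 − e^(−1.997)) = 18.09 × 0.8643 ≈ 15.6 mg/L

15.6 mg/L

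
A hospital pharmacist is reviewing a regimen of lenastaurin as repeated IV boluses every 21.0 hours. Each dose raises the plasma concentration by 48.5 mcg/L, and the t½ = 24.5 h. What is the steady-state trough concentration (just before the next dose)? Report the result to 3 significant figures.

k = ln 2 / 24.5 = 0.02829 h⁻¹
Fraction remaining after one interval: e^(−kτ) = e^(−0.02829 × 21.0) = 0.5520
R = 1 / (1 − 0.5520) = 2.232
Css,max = 48.5 × 2.232 = 108.3 mcg/L
Css,min = Css,max × e^(−kτ) = 108.3 × 0.5520 ≈ 59.8 mcg/L

59.8 mcg/L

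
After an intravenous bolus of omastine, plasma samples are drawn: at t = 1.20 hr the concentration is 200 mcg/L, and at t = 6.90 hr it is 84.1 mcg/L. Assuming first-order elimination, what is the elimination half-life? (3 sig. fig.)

4.56 hours

k = ln(C₁/C₂) / (t₂ − t₁) = ln(200/84.1) / (6.90 − 1.20)
  = 0.8663 / 5.700 = 0.1520 hr⁻¹
t½ = ln 2 / k = ln 2 / 0.1520 ≈ 4.56 hours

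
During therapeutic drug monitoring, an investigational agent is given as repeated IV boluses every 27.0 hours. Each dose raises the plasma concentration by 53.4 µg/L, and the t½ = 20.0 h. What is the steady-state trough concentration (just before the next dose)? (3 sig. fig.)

k = ln 2 / 20.0 = 0.03466 h⁻¹
Fraction remaining after one interval: e^(−kτ) = e^(−0.03466 × 27.0) = 0.3923
R = 1 / (1 − 0.3923) = 1.646
Css,max = 53.4 × 1.646 = 87.87 µg/L
Css,min = Css,max × e^(−kτ) = 87.87 × 0.3923 ≈ 34.5 µg/L

34.5 µg/L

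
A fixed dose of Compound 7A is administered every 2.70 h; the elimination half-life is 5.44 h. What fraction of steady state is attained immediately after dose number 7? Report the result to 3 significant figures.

0.910

k = ln 2 / 5.44 = 0.1274 h⁻¹
f_n = 1 − e^(−nkτ) = 1 − e^(−7 × 0.1274 × 2.70) = 1 − e^(−2.408) = 1 − 0.08998 ≈ 0.910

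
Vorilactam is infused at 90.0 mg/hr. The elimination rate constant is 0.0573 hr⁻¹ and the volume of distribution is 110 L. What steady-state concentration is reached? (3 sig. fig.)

14.3 µg/mL

CL = k · V = 0.0573 × 110 = 6.303 L/hr
Css = rate / CL = 90.0 / 6.303 ≈ 14.3 µg/mL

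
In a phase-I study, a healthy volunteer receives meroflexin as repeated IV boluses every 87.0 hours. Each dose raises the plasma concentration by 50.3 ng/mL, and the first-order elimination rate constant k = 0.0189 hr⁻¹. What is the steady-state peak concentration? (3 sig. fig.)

62.3 ng/mL

Fraction remaining after one interval: e^(−kτ) = e^(−0.01890 × 87.0) = 0.1931
R = 1 / (1 − 0.1931) = 1.239
Css,max = 50.3 × 1.239 ≈ 62.3 ng/mL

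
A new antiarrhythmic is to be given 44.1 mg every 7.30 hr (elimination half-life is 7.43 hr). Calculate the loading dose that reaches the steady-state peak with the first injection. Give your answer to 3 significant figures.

k = ln 2 / 7.43 = 0.09329 hr⁻¹
Accumulation ratio R = 1 / (1 − e^(−kτ)) = 1 / (1 − e^(−0.09329×7.30)) = 1 / (1 − 0.5061) = 2.025
Loading dose = maintenance dose × R = 44.1 × 2.025 ≈ 89.3 mg

89.3 mg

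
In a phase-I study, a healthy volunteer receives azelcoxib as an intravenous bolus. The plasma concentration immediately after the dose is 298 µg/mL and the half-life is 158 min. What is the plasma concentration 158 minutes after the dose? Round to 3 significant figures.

149 µg/mL

k = ln 2 / 158 = 0.004387 min⁻¹
C(t) = C₀ e^(−kt) = 298 × e^(−0.004387 × 158) = 298 × e^(−0.6931) = 298 × 0.5000 ≈ 149 µg/mL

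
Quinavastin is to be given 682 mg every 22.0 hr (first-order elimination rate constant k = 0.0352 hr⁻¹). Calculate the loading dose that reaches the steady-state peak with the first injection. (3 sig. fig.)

1270 mg

Accumulation ratio R = 1 / (1 − e^(−kτ)) = 1 / (1 − e^(−0.03520×22.0)) = 1 / (1 − 0.4610) = 1.855
Loading dose = maintenance dose × R = 682 × 1.855 ≈ 1270 mg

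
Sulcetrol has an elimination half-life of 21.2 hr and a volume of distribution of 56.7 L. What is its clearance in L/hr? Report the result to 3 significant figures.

k = ln 2 / t½ = ln 2 / 21.2 = 0.03270 hr⁻¹
CL = k · V = 0.03270 × 56.7 ≈ 1.85 L/hr

1.85 L/hr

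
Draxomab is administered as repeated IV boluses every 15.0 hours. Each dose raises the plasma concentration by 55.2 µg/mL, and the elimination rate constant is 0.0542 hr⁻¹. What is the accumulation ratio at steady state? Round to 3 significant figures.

1.80

Fraction remaining after one interval: e^(−kτ) = e^(−0.05420 × 15.0) = 0.4435
R = 1 / (1 − 0.4435) = 1 / 0.5565 ≈ 1.80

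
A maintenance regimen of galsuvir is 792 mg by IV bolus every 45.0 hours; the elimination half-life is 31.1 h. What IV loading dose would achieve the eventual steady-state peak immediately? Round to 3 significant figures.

1250 mg

k = ln 2 / 31.1 = 0.02229 h⁻¹
Accumulation ratio R = 1 / (1 − e^(−kτ)) = 1 / (1 − e^(−0.02229×45.0)) = 1 / (1 − 0.3668) = 1.579
Loading dose = maintenance dose × R = 792 × 1.579 ≈ 1250 mg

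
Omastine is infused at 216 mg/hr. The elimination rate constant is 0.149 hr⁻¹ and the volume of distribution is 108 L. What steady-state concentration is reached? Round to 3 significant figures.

13.4 µg/mL

CL = k · V = 0.149 × 108 = 16.09 L/hr
Css = rate / CL = 216 / 16.09 ≈ 13.4 µg/mL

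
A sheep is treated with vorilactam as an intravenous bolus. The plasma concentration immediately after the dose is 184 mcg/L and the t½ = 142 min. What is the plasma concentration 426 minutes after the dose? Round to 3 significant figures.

23.0 mcg/L

k = ln 2 / 142 = 0.004881 min⁻¹
C(t) = C₀ e^(−kt) = 184 × e^(−0.004881 × 426) = 184 × e^(−2.079) = 184 × 0.1250 ≈ 23.0 mcg/L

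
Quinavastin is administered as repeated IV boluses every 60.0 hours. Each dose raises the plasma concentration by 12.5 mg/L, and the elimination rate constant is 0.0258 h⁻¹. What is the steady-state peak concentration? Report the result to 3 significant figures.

Fraction remaining after one interval: e^(−kτ) = e^(−0.02580 × 60.0) = 0.2127
R = 1 / (1 − 0.2127) = 1.270
Css,max = 12.5 × 1.270 ≈ 15.9 mg/L

15.9 mg/L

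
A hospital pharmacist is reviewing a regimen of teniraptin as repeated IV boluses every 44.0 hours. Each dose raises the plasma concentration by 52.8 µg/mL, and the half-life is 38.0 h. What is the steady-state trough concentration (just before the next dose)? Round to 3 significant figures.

42.9 µg/mL

k = ln 2 / 38.0 = 0.01824 h⁻¹
Fraction remaining after one interval: e^(−kτ) = e^(−0.01824 × 44.0) = 0.4482
R = 1 / (1 − 0.4482) = 1.812
Css,max = 52.8 × 1.812 = 95.68 µg/mL
Css,min = Css,max × e^(−kτ) = 95.68 × 0.4482 ≈ 42.9 µg/mL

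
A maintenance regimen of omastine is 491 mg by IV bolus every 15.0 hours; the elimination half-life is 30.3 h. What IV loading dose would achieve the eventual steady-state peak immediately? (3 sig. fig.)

1690 mg

k = ln 2 / 30.3 = 0.02288 h⁻¹
Accumulation ratio R = 1 / (1 − e^(−kτ)) = 1 / (1 − e^(−0.02288×15.0)) = 1 / (1 − 0.7095) = 3.443
Loading dose = maintenance dose × R = 491 × 3.443 ≈ 1690 mg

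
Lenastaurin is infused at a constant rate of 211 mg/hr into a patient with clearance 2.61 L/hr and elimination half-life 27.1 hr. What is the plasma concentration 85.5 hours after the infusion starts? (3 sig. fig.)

Css = rate / CL = 211 / 2.61 = 80.84 mg/L
k = ln 2 / 27.1 = 0.02558 hr⁻¹
C(t) = Css (1 − e^(−kt)) = 80.84 × (1 − e^(−2.187)) = 80.84 × 0.8877 ≈ 71.8 mg/L

71.8 mg/L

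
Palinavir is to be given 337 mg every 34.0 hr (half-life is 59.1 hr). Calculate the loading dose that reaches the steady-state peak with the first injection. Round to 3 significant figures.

1020 mg

k = ln 2 / 59.1 = 0.01173 hr⁻¹
Accumulation ratio R = 1 / (1 − e^(−kτ)) = 1 / (1 − e^(−0.01173×34.0)) = 1 / (1 − 0.6711) = 3.041
Loading dose = maintenance dose × R = 337 × 3.041 ≈ 1020 mg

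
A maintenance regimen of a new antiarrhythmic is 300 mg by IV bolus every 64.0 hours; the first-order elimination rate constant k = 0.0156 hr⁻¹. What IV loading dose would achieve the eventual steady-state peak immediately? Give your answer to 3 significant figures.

475 mg

Accumulation ratio R = 1 / (1 − e^(−kτ)) = 1 / (1 − e^(−0.01560×64.0)) = 1 / (1 − 0.3685) = 1.583
Loading dose = maintenance dose × R = 300 × 1.583 ≈ 475 mg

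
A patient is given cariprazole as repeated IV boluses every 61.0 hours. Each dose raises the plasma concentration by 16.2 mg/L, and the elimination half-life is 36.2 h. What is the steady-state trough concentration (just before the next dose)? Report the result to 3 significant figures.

k = ln 2 / 36.2 = 0.01915 h⁻¹
Fraction remaining after one interval: e^(−kτ) = e^(−0.01915 × 61.0) = 0.3110
R = 1 / (1 − 0.3110) = 1.451
Css,max = 16.2 × 1.451 = 23.51 mg/L
Css,min = Css,max × e^(−kτ) = 23.51 × 0.3110 ≈ 7.31 mg/L

7.31 mg/L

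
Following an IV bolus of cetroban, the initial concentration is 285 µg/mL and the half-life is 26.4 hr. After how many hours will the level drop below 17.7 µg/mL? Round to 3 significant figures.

106 hours

k = ln 2 / 26.4 = 0.02626 hr⁻¹
C(t) = C₀ e^(−kt)  ⇒  t = ln(C₀/C) / k
t = ln(285/17.7) / 0.02626 = 2.779 / 0.02626 ≈ 106 hours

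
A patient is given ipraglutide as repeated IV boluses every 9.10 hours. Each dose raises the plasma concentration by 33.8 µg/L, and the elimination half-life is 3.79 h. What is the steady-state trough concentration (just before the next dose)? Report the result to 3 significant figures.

k = ln 2 / 3.79 = 0.1829 h⁻¹
Fraction remaining after one interval: e^(−kτ) = e^(−0.1829 × 9.10) = 0.1893
R = 1 / (1 − 0.1893) = 1.234
Css,max = 33.8 × 1.234 = 41.69 µg/L
Css,min = Css,max × e^(−kτ) = 41.69 × 0.1893 ≈ 7.89 µg/L

7.89 µg/L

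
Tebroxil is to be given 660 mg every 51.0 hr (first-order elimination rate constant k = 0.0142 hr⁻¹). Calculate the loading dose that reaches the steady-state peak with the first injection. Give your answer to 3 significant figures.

1280 mg

Accumulation ratio R = 1 / (1 − e^(−kτ)) = 1 / (1 − e^(−0.01420×51.0)) = 1 / (1 − 0.4847) = 1.941
Loading dose = maintenance dose × R = 660 × 1.941 ≈ 1280 mg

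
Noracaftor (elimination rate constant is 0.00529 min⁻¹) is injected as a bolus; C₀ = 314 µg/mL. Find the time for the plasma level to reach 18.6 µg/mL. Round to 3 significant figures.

C(t) = C₀ e^(−kt)  ⇒  t = ln(C₀/C) / k
t = ln(314/18.6) / 0.005290 = 2.826 / 0.005290 ≈ 534 minutes

534 minutes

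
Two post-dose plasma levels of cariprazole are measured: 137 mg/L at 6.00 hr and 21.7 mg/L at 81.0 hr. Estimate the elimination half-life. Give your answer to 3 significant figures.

k = ln(C₁/C₂) / (t₂ − t₁) = ln(137/21.7) / (81.0 − 6.00)
  = 1.843 / 75.00 = 0.02457 hr⁻¹
t½ = ln 2 / k = ln 2 / 0.02457 ≈ 28.2 hours

28.2 hours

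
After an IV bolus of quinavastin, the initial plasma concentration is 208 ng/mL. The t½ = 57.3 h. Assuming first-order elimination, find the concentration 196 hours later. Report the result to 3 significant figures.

19.4 ng/mL

k = ln 2 / 57.3 = 0.01210 h⁻¹
C(t) = C₀ e^(−kt) = 208 × e^(−0.01210 × 196) = 208 × e^(−2.371) = 208 × 0.09339 ≈ 19.4 ng/mL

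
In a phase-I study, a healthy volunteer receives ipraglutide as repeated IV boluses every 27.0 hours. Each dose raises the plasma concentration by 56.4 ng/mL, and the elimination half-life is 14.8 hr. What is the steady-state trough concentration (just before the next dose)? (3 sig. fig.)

22.2 ng/mL

k = ln 2 / 14.8 = 0.04683 hr⁻¹
Fraction remaining after one interval: e^(−kτ) = e^(−0.04683 × 27.0) = 0.2824
R = 1 / (1 − 0.2824) = 1.393
Css,max = 56.4 × 1.393 = 78.59 ng/mL
Css,min = Css,max × e^(−kτ) = 78.59 × 0.2824 ≈ 22.2 ng/mL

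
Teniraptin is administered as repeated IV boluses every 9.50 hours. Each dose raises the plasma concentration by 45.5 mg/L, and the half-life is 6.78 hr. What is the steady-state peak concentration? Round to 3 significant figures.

k = ln 2 / 6.78 = 0.1022 hr⁻¹
Fraction remaining after one interval: e^(−kτ) = e^(−0.1022 × 9.50) = 0.3786
R = 1 / (1 − 0.3786) = 1.609
Css,max = 45.5 × 1.609 ≈ 73.2 mg/L

73.2 mg/L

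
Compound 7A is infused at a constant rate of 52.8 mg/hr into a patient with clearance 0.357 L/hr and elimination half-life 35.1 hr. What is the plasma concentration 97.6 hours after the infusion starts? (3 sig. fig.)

Css = rate / CL = 52.8 / 0.357 = 147.9 mg/L
k = ln 2 / 35.1 = 0.01975 hr⁻¹
C(t) = Css (1 − e^(−kt)) = 147.9 × (1 − e^(−1.927)) = 147.9 × 0.8545 ≈ 126 mg/L

126 mg/L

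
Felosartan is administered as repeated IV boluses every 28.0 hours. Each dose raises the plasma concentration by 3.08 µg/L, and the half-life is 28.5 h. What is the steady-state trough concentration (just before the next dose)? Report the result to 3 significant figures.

3.16 µg/L

k = ln 2 / 28.5 = 0.02432 h⁻¹
Fraction remaining after one interval: e^(−kτ) = e^(−0.02432 × 28.0) = 0.5061
R = 1 / (1 − 0.5061) = 2.025
Css,max = 3.08 × 2.025 = 6.236 µg/L
Css,min = Css,max × e^(−kτ) = 6.236 × 0.5061 ≈ 3.16 µg/L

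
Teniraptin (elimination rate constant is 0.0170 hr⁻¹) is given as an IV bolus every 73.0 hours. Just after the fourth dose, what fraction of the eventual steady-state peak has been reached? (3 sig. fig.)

0.993

f_n = 1 − e^(−nkτ) = 1 − e^(−4 × 0.01700 × 73.0) = 1 − e^(−4.964) = 1 − 0.006985 ≈ 0.993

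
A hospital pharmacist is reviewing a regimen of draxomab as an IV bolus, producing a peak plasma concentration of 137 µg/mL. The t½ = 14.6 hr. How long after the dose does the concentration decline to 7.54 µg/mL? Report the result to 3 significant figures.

k = ln 2 / 14.6 = 0.04748 hr⁻¹
C(t) = C₀ e^(−kt)  ⇒  t = ln(C₀/C) / k
t = ln(137/7.54) / 0.04748 = 2.900 / 0.04748 ≈ 61.1 hours

61.1 hours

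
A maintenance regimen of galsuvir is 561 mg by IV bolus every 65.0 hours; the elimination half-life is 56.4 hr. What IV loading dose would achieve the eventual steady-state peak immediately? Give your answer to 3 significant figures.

k = ln 2 / 56.4 = 0.01229 hr⁻¹
Accumulation ratio R = 1 / (1 − e^(−kτ)) = 1 / (1 − e^(−0.01229×65.0)) = 1 / (1 − 0.4499) = 1.818
Loading dose = maintenance dose × R = 561 × 1.818 ≈ 1020 mg

1020 mg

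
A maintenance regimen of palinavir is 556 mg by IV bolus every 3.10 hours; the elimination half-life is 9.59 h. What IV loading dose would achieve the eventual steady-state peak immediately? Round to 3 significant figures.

k = ln 2 / 9.59 = 0.07228 h⁻¹
Accumulation ratio R = 1 / (1 − e^(−kτ)) = 1 / (1 − e^(−0.07228×3.10)) = 1 / (1 − 0.7993) = 4.982
Loading dose = maintenance dose × R = 556 × 4.982 ≈ 2770 mg

2770 mg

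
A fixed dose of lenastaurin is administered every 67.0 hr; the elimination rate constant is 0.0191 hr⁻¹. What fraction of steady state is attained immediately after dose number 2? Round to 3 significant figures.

0.923

f_n = 1 − e^(−nkτ) = 1 − e^(−2 × 0.01910 × 67.0) = 1 − e^(−2.559) = 1 − 0.07735 ≈ 0.923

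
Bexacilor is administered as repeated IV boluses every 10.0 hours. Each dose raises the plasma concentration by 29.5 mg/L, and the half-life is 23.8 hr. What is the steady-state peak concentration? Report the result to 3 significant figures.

k = ln 2 / 23.8 = 0.02912 hr⁻¹
Fraction remaining after one interval: e^(−kτ) = e^(−0.02912 × 10.0) = 0.7473
R = 1 / (1 − 0.7473) = 3.958
Css,max = 29.5 × 3.958 ≈ 117 mg/L

117 mg/L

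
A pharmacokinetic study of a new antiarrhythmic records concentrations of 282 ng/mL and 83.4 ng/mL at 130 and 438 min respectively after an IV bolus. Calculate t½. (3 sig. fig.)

k = ln(C₁/C₂) / (t₂ − t₁) = ln(282/83.4) / (438 − 130)
  = 1.218 / 308.0 = 0.003955 min⁻¹
t½ = ln 2 / k = ln 2 / 0.003955 ≈ 175 minutes

175 minutes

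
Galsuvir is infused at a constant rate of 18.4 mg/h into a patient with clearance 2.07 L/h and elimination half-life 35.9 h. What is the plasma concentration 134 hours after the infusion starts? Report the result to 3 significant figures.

8.22 µg/mL

Css = rate / CL = 18.4 / 2.07 = 8.889 µg/mL
k = ln 2 / 35.9 = 0.01931 h⁻¹
C(t) = Css (1 − e^(−kt)) = 8.889 × (1 − e^(−2.587)) = 8.889 × 0.9248 ≈ 8.22 µg/mL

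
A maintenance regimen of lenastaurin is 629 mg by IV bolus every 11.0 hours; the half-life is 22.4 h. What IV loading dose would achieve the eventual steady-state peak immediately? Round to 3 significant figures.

k = ln 2 / 22.4 = 0.03094 h⁻¹
Accumulation ratio R = 1 / (1 − e^(−kτ)) = 1 / (1 − e^(−0.03094×11.0)) = 1 / (1 − 0.7115) = 3.466
Loading dose = maintenance dose × R = 629 × 3.466 ≈ 2180 mg

2180 mg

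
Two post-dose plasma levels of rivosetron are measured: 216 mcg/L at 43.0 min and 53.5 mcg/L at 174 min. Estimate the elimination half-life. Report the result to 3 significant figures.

k = ln(C₁/C₂) / (t₂ − t₁) = ln(216/53.5) / (174 − 43.0)
  = 1.396 / 131.0 = 0.01065 min⁻¹
t½ = ln 2 / k = ln 2 / 0.01065 ≈ 65.1 minutes

65.1 minutes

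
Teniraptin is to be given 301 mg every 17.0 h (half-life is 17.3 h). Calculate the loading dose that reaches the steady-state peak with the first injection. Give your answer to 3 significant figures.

k = ln 2 / 17.3 = 0.04007 h⁻¹
Accumulation ratio R = 1 / (1 − e^(−kτ)) = 1 / (1 − e^(−0.04007×17.0)) = 1 / (1 − 0.5060) = 2.024
Loading dose = maintenance dose × R = 301 × 2.024 ≈ 609 mg

609 mg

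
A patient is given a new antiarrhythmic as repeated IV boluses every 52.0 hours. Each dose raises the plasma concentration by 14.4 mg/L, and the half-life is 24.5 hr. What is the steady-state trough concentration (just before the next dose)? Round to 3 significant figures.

k = ln 2 / 24.5 = 0.02829 hr⁻¹
Fraction remaining after one interval: e^(−kτ) = e^(−0.02829 × 52.0) = 0.2297
R = 1 / (1 − 0.2297) = 1.298
Css,max = 14.4 × 1.298 = 18.69 mg/L
Css,min = Css,max × e^(−kτ) = 18.69 × 0.2297 ≈ 4.29 mg/L

4.29 mg/L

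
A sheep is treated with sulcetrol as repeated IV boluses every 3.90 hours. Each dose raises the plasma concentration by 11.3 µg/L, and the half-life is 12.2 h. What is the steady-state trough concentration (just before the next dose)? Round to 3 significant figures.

45.6 µg/L

k = ln 2 / 12.2 = 0.05682 h⁻¹
Fraction remaining after one interval: e^(−kτ) = e^(−0.05682 × 3.90) = 0.8013
R = 1 / (1 − 0.8013) = 5.031
Css,max = 11.3 × 5.031 = 56.86 µg/L
Css,min = Css,max × e^(−kτ) = 56.86 × 0.8013 ≈ 45.6 µg/L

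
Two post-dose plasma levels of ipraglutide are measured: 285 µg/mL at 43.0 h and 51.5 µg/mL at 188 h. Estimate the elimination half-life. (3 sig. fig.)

58.7 hours

k = ln(C₁/C₂) / (t₂ − t₁) = ln(285/51.5) / (188 − 43.0)
  = 1.711 / 145.0 = 0.01180 h⁻¹
t½ = ln 2 / k = ln 2 / 0.01180 ≈ 58.7 hours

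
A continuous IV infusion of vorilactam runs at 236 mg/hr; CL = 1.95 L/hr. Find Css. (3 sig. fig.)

Css = infusion rate / CL = 236 / 1.95 ≈ 121 mg/L

121 mg/L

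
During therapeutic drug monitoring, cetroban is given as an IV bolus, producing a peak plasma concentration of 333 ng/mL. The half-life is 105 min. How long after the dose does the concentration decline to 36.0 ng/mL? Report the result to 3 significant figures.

337 minutes

k = ln 2 / 105 = 0.006601 min⁻¹
C(t) = C₀ e^(−kt)  ⇒  t = ln(C₀/C) / k
t = ln(333/36.0) / 0.006601 = 2.225 / 0.006601 ≈ 337 minutes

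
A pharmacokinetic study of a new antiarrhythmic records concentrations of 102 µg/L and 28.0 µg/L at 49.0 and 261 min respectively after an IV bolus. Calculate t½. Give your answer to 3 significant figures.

114 minutes

k = ln(C₁/C₂) / (t₂ − t₁) = ln(102/28.0) / (261 − 49.0)
  = 1.293 / 212.0 = 0.006098 min⁻¹
t½ = ln 2 / k = ln 2 / 0.006098 ≈ 114 minutes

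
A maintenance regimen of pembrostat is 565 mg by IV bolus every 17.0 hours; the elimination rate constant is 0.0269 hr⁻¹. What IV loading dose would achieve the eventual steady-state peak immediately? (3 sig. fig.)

1540 mg

Accumulation ratio R = 1 / (1 − e^(−kτ)) = 1 / (1 − e^(−0.02690×17.0)) = 1 / (1 − 0.6330) = 2.725
Loading dose = maintenance dose × R = 565 × 2.725 ≈ 1540 mg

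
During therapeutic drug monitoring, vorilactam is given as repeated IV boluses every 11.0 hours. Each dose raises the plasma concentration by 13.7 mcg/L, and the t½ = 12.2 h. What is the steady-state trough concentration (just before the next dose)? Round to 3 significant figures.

k = ln 2 / 12.2 = 0.05682 h⁻¹
Fraction remaining after one interval: e^(−kτ) = e^(−0.05682 × 11.0) = 0.5353
R = 1 / (1 − 0.5353) = 2.152
Css,max = 13.7 × 2.152 = 29.48 mcg/L
Css,min = Css,max × e^(−kτ) = 29.48 × 0.5353 ≈ 15.8 mcg/L

15.8 mcg/L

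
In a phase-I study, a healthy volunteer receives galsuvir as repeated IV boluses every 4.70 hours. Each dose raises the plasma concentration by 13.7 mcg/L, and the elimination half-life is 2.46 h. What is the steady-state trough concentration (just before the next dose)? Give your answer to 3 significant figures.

4.96 mcg/L

k = ln 2 / 2.46 = 0.2818 h⁻¹
Fraction remaining after one interval: e^(−kτ) = e^(−0.2818 × 4.70) = 0.2660
R = 1 / (1 − 0.2660) = 1.362
Css,max = 13.7 × 1.362 = 18.66 mcg/L
Css,min = Css,max × e^(−kτ) = 18.66 × 0.2660 ≈ 4.96 mcg/L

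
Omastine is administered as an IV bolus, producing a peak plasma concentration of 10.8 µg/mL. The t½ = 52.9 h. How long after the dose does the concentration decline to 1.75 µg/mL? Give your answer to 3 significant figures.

139 hours

k = ln 2 / 52.9 = 0.01310 h⁻¹
C(t) = C₀ e^(−kt)  ⇒  t = ln(C₀/C) / k
t = ln(10.8/1.75) / 0.01310 = 1.820 / 0.01310 ≈ 139 hours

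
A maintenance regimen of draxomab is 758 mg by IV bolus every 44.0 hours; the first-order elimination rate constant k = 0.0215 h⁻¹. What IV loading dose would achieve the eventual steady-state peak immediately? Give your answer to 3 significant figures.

Accumulation ratio R = 1 / (1 − e^(−kτ)) = 1 / (1 − e^(−0.02150×44.0)) = 1 / (1 − 0.3883) = 1.635
Loading dose = maintenance dose × R = 758 × 1.635 ≈ 1240 mg

1240 mg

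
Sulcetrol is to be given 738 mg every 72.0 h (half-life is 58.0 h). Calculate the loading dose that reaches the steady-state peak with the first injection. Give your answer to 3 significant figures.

k = ln 2 / 58.0 = 0.01195 h⁻¹
Accumulation ratio R = 1 / (1 − e^(−kτ)) = 1 / (1 − e^(−0.01195×72.0)) = 1 / (1 − 0.4230) = 1.733
Loading dose = maintenance dose × R = 738 × 1.733 ≈ 1280 mg

1280 mg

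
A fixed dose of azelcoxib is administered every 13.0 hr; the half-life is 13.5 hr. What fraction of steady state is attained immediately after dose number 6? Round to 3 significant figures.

0.982

k = ln 2 / 13.5 = 0.05134 hr⁻¹
f_n = 1 − e^(−nkτ) = 1 − e^(−6 × 0.05134 × 13.0) = 1 − e^(−4.005) = 1 − 0.01823 ≈ 0.982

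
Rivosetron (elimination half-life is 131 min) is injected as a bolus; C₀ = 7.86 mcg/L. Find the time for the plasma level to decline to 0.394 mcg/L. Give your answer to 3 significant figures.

566 minutes

k = ln 2 / 131 = 0.005291 min⁻¹
C(t) = C₀ e^(−kt)  ⇒  t = ln(C₀/C) / k
t = ln(7.86/0.394) / 0.005291 = 2.993 / 0.005291 ≈ 566 minutes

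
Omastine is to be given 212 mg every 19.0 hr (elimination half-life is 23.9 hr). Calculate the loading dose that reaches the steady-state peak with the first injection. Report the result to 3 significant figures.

k = ln 2 / 23.9 = 0.02900 hr⁻¹
Accumulation ratio R = 1 / (1 − e^(−kτ)) = 1 / (1 − e^(−0.02900×19.0)) = 1 / (1 − 0.5764) = 2.360
Loading dose = maintenance dose × R = 212 × 2.360 ≈ 500 mg

500 mg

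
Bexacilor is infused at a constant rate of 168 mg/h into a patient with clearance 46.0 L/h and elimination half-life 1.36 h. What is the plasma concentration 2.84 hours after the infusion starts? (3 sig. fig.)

Css = rate / CL = 168 / 46.0 = 3.652 mg/L
k = ln 2 / 1.36 = 0.5097 h⁻¹
C(t) = Css (1 − e^(−kt)) = 3.652 × (1 − e^(−1.447)) = 3.652 × 0.7648 ≈ 2.79 mg/L

2.79 mg/L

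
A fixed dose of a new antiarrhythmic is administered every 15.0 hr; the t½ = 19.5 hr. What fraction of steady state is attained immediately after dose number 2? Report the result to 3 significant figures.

k = ln 2 / 19.5 = 0.03555 hr⁻¹
f_n = 1 − e^(−nkτ) = 1 − e^(−2 × 0.03555 × 15.0) = 1 − e^(−1.066) = 1 − 0.3443 ≈ 0.656

0.656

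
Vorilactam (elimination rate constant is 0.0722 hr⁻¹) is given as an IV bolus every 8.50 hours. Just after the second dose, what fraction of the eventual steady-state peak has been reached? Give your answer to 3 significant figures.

0.707

f_n = 1 − e^(−nkτ) = 1 − e^(−2 × 0.07220 × 8.50) = 1 − e^(−1.227) = 1 − 0.2931 ≈ 0.707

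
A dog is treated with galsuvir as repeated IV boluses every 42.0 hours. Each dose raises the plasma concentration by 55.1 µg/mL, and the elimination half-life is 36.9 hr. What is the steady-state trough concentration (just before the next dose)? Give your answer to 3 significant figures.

45.9 µg/mL

k = ln 2 / 36.9 = 0.01878 hr⁻¹
Fraction remaining after one interval: e^(−kτ) = e^(−0.01878 × 42.0) = 0.4543
R = 1 / (1 − 0.4543) = 1.833
Css,max = 55.1 × 1.833 = 101.0 µg/mL
Css,min = Css,max × e^(−kτ) = 101.0 × 0.4543 ≈ 45.9 µg/mL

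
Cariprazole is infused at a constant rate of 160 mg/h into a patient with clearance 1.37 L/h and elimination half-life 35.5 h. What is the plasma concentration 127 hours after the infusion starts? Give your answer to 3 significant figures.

107 mg/L

Css = rate / CL = 160 / 1.37 = 116.8 mg/L
k = ln 2 / 35.5 = 0.01953 h⁻¹
C(t) = Css (1 − e^(−kt)) = 116.8 × (1 − e^(−2.480)) = 116.8 × 0.9162 ≈ 107 mg/L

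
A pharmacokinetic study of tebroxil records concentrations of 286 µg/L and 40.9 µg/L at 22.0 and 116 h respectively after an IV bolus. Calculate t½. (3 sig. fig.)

k = ln(C₁/C₂) / (t₂ − t₁) = ln(286/40.9) / (116 − 22.0)
  = 1.945 / 94.00 = 0.02069 h⁻¹
t½ = ln 2 / k = ln 2 / 0.02069 ≈ 33.5 hours

33.5 hours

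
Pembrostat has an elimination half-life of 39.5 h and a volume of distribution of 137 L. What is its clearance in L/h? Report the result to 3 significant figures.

2.40 L/h

k = ln 2 / t½ = ln 2 / 39.5 = 0.01755 h⁻¹
CL = k · V = 0.01755 × 137 ≈ 2.40 L/h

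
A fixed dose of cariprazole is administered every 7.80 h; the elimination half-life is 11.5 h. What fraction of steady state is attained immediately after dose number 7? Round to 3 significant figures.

k = ln 2 / 11.5 = 0.06027 h⁻¹
f_n = 1 − e^(−nkτ) = 1 − e^(−7 × 0.06027 × 7.80) = 1 − e^(−3.291) = 1 − 0.03722 ≈ 0.963

0.963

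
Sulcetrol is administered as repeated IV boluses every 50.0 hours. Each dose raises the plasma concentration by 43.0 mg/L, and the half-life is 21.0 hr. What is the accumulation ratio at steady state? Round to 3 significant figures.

k = ln 2 / 21.0 = 0.03301 hr⁻¹
Fraction remaining after one interval: e^(−kτ) = e^(−0.03301 × 50.0) = 0.1920
R = 1 / (1 − 0.1920) = 1 / 0.8080 ≈ 1.24

1.24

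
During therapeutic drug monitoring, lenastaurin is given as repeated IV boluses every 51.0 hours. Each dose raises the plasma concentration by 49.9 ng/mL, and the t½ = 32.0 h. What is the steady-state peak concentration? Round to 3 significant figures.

74.6 ng/mL

k = ln 2 / 32.0 = 0.02166 h⁻¹
Fraction remaining after one interval: e^(−kτ) = e^(−0.02166 × 51.0) = 0.3313
R = 1 / (1 − 0.3313) = 1.495
Css,max = 49.9 × 1.495 ≈ 74.6 ng/mL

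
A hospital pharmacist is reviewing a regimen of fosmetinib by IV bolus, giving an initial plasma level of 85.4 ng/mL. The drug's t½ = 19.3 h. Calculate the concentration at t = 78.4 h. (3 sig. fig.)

5.11 ng/mL

k = ln 2 / 19.3 = 0.03591 h⁻¹
78.4 h is 4.062 half-lives, so C = 85.4 × (1/2)^4.062 = 85.4 × 0.05986 ≈ 5.11 ng/mL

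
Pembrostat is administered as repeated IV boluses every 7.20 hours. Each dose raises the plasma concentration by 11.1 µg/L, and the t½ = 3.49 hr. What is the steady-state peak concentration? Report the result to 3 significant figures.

14.6 µg/L

k = ln 2 / 3.49 = 0.1986 hr⁻¹
Fraction remaining after one interval: e^(−kτ) = e^(−0.1986 × 7.20) = 0.2393
R = 1 / (1 − 0.2393) = 1.315
Css,max = 11.1 × 1.315 ≈ 14.6 µg/L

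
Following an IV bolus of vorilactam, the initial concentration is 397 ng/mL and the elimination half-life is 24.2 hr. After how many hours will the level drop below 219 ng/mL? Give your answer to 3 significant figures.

k = ln 2 / 24.2 = 0.02864 hr⁻¹
C(t) = C₀ e^(−kt)  ⇒  t = ln(C₀/C) / k
t = ln(397/219) / 0.02864 = 0.5949 / 0.02864 ≈ 20.8 hours

20.8 hours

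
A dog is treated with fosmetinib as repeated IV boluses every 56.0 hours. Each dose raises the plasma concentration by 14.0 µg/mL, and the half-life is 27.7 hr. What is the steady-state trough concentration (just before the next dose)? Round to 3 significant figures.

k = ln 2 / 27.7 = 0.02502 hr⁻¹
Fraction remaining after one interval: e^(−kτ) = e^(−0.02502 × 56.0) = 0.2463
R = 1 / (1 − 0.2463) = 1.327
Css,max = 14.0 × 1.327 = 18.57 µg/mL
Css,min = Css,max × e^(−kτ) = 18.57 × 0.2463 ≈ 4.57 µg/mL

4.57 µg/mL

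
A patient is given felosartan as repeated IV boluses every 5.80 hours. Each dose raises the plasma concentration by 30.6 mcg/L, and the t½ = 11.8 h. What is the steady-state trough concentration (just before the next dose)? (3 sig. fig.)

k = ln 2 / 11.8 = 0.05874 h⁻¹
Fraction remaining after one interval: e^(−kτ) = e^(−0.05874 × 5.80) = 0.7113
R = 1 / (1 − 0.7113) = 3.463
Css,max = 30.6 × 3.463 = 106.0 mcg/L
Css,min = Css,max × e^(−kτ) = 106.0 × 0.7113 ≈ 75.4 mcg/L

75.4 mcg/L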